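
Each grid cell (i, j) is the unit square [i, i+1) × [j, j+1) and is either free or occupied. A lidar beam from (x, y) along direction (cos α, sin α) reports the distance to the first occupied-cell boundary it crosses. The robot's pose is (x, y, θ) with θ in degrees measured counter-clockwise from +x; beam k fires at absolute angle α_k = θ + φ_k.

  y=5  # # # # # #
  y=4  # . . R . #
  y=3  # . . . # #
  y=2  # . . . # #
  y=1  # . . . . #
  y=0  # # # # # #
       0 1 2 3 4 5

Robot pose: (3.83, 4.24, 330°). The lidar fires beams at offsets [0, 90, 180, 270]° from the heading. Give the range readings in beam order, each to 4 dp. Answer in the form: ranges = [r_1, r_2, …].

ranges = [0.4800, 0.8776, 1.5200, 3.7412]

beam 1: φ=0°, α=330°
  dir = (cos 330°, sin 330°) = (0.8660, -0.5000); from cell (3,4)
  next x-line at t=0.1963, next y-line at t=0.4800; Δt_x=1.1547, Δt_y=2.0000
    x: enter (4,4) at t=0.1963
    y: enter (4,3) at t=0.4800 ← occupied
  → r_1 = 0.4800
beam 2: φ=90°, α=60°
  dir = (cos 60°, sin 60°) = (0.5000, 0.8660); from cell (3,4)
  next x-line at t=0.3400, next y-line at t=0.8776; Δt_x=2.0000, Δt_y=1.1547
    x: enter (4,4) at t=0.3400
    y: enter (4,5) at t=0.8776 ← occupied
  → r_2 = 0.8776
beam 3: φ=180°, α=150°
  dir = (cos 150°, sin 150°) = (-0.8660, 0.5000); from cell (3,4)
  next x-line at t=0.9584, next y-line at t=1.5200; Δt_x=1.1547, Δt_y=2.0000
    x: enter (2,4) at t=0.9584
    y: enter (2,5) at t=1.5200 ← occupied
  → r_3 = 1.5200
beam 4: φ=270°, α=240°
  dir = (cos 240°, sin 240°) = (-0.5000, -0.8660); from cell (3,4)
  next x-line at t=1.6600, next y-line at t=0.2771; Δt_x=2.0000, Δt_y=1.1547
    y: enter (3,3) at t=0.2771
    y: enter (3,2) at t=1.4318
    x: enter (2,2) at t=1.6600
    y: enter (2,1) at t=2.5865
    x: enter (1,1) at t=3.6600
    y: enter (1,0) at t=3.7412 ← occupied
  → r_4 = 3.7412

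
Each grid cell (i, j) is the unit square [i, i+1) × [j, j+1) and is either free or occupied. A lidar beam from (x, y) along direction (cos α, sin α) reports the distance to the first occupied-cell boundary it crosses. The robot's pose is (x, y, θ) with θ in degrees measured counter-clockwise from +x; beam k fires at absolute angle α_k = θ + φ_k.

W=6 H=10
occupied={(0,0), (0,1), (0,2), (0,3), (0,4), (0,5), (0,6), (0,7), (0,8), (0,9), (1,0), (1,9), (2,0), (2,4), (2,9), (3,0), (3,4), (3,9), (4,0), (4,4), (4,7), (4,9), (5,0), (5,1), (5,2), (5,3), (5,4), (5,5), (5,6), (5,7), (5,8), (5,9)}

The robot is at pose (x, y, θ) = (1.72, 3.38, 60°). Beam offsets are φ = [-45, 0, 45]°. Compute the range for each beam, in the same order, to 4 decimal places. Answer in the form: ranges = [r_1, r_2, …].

beam 1: φ=-45°, α=15°
  direction (0.9659, 0.2588); cell (1,3); t to first gridline: x 0.2899, y 2.3955 (then +1.0353 / +3.8637)
    (2,3) via x @ 0.2899
    (3,3) via x @ 1.3252
    (4,3) via x @ 2.3604
    (4,4) via y @ 2.3955  # hit
  → r_1 = 2.3955
beam 2: φ=0°, α=60°
  direction (0.5000, 0.8660); cell (1,3); t to first gridline: x 0.5600, y 0.7159 (then +2.0000 / +1.1547)
    (2,3) via x @ 0.5600
    (2,4) via y @ 0.7159  # hit
  → r_2 = 0.7159
beam 3: φ=45°, α=105°
  direction (-0.2588, 0.9659); cell (1,3); t to first gridline: x 2.7819, y 0.6419 (then +3.8637 / +1.0353)
    (1,4) via y @ 0.6419
    (1,5) via y @ 1.6771
    (1,6) via y @ 2.7124
    (0,6) via x @ 2.7819  # hit
  → r_3 = 2.7819

ranges = [2.3955, 0.7159, 2.7819]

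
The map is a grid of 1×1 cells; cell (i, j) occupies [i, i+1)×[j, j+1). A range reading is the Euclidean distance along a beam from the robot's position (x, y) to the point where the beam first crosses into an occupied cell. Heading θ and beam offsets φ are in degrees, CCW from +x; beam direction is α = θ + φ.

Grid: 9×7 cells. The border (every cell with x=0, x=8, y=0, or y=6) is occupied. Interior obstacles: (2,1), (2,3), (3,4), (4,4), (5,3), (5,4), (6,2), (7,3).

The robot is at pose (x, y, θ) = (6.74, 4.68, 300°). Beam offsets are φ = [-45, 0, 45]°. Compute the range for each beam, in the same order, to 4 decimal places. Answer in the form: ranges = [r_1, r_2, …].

beam 1: φ=-45°, α=255°
  direction (-0.2588, -0.9659); cell (6,4); t to first gridline: x 2.8591, y 0.7040 (then +3.8637 / +1.0353)
    (6,3) via y @ 0.7040
    (6,2) via y @ 1.7393  # hit
  → r_1 = 1.7393
beam 2: φ=0°, α=300°
  direction (0.5000, -0.8660); cell (6,4); t to first gridline: x 0.5200, y 0.7852 (then +2.0000 / +1.1547)
    (7,4) via x @ 0.5200
    (7,3) via y @ 0.7852  # hit
  → r_2 = 0.7852
beam 3: φ=45°, α=345°
  direction (0.9659, -0.2588); cell (6,4); t to first gridline: x 0.2692, y 2.6273 (then +1.0353 / +3.8637)
    (7,4) via x @ 0.2692
    (8,4) via x @ 1.3044  # hit
  → r_3 = 1.3044

ranges = [1.7393, 0.7852, 1.3044]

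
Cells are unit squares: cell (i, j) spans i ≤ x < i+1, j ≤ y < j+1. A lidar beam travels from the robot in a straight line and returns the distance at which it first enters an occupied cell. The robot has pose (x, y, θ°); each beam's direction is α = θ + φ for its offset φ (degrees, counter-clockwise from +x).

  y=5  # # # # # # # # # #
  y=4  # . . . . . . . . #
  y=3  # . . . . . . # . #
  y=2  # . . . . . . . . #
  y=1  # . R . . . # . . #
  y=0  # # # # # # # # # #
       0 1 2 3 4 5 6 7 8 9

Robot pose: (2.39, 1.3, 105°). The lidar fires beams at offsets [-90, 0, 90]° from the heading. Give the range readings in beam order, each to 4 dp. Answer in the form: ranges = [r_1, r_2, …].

beam 1: φ=-90°, α=15°
  d=(0.9659,0.2588)  start (2,1)  tX=0.6315 tY=2.7046  stride 1/|dx|=1.0353 1/|dy|=3.8637
    cross x-line → (3,1), t=0.6315
    cross x-line → (4,1), t=1.6668
    cross x-line → (5,1), t=2.7021
    cross y-line → (5,2), t=2.7046
    cross x-line → (6,2), t=3.7373
    cross x-line → (7,2), t=4.7726
    cross x-line → (8,2), t=5.8079
    cross y-line → (8,3), t=6.5683
    cross x-line → (9,3), t=6.8432 (wall)
  → r_1 = 6.8432
beam 2: φ=0°, α=105°
  d=(-0.2588,0.9659)  start (2,1)  tX=1.5068 tY=0.7247  stride 1/|dx|=3.8637 1/|dy|=1.0353
    cross y-line → (2,2), t=0.7247
    cross x-line → (1,2), t=1.5068
    cross y-line → (1,3), t=1.7600
    cross y-line → (1,4), t=2.7952
    cross y-line → (1,5), t=3.8305 (wall)
  → r_2 = 3.8305
beam 3: φ=90°, α=195°
  d=(-0.9659,-0.2588)  start (2,1)  tX=0.4038 tY=1.1591  stride 1/|dx|=1.0353 1/|dy|=3.8637
    cross x-line → (1,1), t=0.4038
    cross y-line → (1,0), t=1.1591 (wall)
  → r_3 = 1.1591

ranges = [6.8432, 3.8305, 1.1591]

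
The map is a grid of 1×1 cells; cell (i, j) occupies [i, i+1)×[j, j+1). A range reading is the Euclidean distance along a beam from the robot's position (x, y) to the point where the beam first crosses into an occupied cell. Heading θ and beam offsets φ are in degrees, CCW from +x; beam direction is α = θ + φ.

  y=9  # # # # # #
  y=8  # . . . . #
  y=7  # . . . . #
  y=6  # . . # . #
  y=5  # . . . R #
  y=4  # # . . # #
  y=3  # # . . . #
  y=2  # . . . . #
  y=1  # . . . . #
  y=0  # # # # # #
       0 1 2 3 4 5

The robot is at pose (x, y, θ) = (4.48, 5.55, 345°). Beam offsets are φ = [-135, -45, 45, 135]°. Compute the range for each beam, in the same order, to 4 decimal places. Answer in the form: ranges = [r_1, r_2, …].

ranges = [2.8637, 0.6351, 0.6004, 0.9600]

beam 1: φ=-135°, α=210°
  dir = (cos 210°, sin 210°) = (-0.8660, -0.5000); from cell (4,5)
  next x-line at t=0.5543, next y-line at t=1.1000; Δt_x=1.1547, Δt_y=2.0000
    x: enter (3,5) at t=0.5543
    y: enter (3,4) at t=1.1000
    x: enter (2,4) at t=1.7090
    x: enter (1,4) at t=2.8637 ← occupied
  → r_1 = 2.8637
beam 2: φ=-45°, α=300°
  dir = (cos 300°, sin 300°) = (0.5000, -0.8660); from cell (4,5)
  next x-line at t=1.0400, next y-line at t=0.6351; Δt_x=2.0000, Δt_y=1.1547
    y: enter (4,4) at t=0.6351 ← occupied
  → r_2 = 0.6351
beam 3: φ=45°, α=30°
  dir = (cos 30°, sin 30°) = (0.8660, 0.5000); from cell (4,5)
  next x-line at t=0.6004, next y-line at t=0.9000; Δt_x=1.1547, Δt_y=2.0000
    x: enter (5,5) at t=0.6004 ← occupied
  → r_3 = 0.6004
beam 4: φ=135°, α=120°
  dir = (cos 120°, sin 120°) = (-0.5000, 0.8660); from cell (4,5)
  next x-line at t=0.9600, next y-line at t=0.5196; Δt_x=2.0000, Δt_y=1.1547
    y: enter (4,6) at t=0.5196
    x: enter (3,6) at t=0.9600 ← occupied
  → r_4 = 0.9600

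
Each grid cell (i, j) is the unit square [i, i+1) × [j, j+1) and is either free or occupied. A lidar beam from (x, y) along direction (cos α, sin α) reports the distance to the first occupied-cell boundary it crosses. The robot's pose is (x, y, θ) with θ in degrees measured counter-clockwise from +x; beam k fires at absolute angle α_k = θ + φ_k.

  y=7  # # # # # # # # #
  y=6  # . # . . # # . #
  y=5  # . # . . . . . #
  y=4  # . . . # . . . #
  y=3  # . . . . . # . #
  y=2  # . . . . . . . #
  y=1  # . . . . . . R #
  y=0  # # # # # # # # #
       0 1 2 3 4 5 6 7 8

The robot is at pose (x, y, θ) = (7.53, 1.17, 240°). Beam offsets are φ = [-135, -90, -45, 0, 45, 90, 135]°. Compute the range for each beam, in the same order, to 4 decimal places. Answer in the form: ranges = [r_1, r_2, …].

ranges = [2.0478, 7.5402, 0.6568, 0.1963, 0.1760, 0.3400, 0.4866]

beam 1: φ=-135°, α=105°
  dir = (cos 105°, sin 105°) = (-0.2588, 0.9659); from cell (7,1)
  next x-line at t=2.0478, next y-line at t=0.8593; Δt_x=3.8637, Δt_y=1.0353
    y: enter (7,2) at t=0.8593
    y: enter (7,3) at t=1.8946
    x: enter (6,3) at t=2.0478 ← occupied
  → r_1 = 2.0478
beam 2: φ=-90°, α=150°
  dir = (cos 150°, sin 150°) = (-0.8660, 0.5000); from cell (7,1)
  next x-line at t=0.6120, next y-line at t=1.6600; Δt_x=1.1547, Δt_y=2.0000
    x: enter (6,1) at t=0.6120
    y: enter (6,2) at t=1.6600
    x: enter (5,2) at t=1.7667
    x: enter (4,2) at t=2.9214
    y: enter (4,3) at t=3.6600
    x: enter (3,3) at t=4.0761
    x: enter (2,3) at t=5.2308
    y: enter (2,4) at t=5.6600
    x: enter (1,4) at t=6.3855
    x: enter (0,4) at t=7.5402 ← occupied
  → r_2 = 7.5402
beam 3: φ=-45°, α=195°
  dir = (cos 195°, sin 195°) = (-0.9659, -0.2588); from cell (7,1)
  next x-line at t=0.5487, next y-line at t=0.6568; Δt_x=1.0353, Δt_y=3.8637
    x: enter (6,1) at t=0.5487
    y: enter (6,0) at t=0.6568 ← occupied
  → r_3 = 0.6568
beam 4: φ=0°, α=240°
  dir = (cos 240°, sin 240°) = (-0.5000, -0.8660); from cell (7,1)
  next x-line at t=1.0600, next y-line at t=0.1963; Δt_x=2.0000, Δt_y=1.1547
    y: enter (7,0) at t=0.1963 ← occupied
  → r_4 = 0.1963
beam 5: φ=45°, α=285°
  dir = (cos 285°, sin 285°) = (0.2588, -0.9659); from cell (7,1)
  next x-line at t=1.8159, next y-line at t=0.1760; Δt_x=3.8637, Δt_y=1.0353
    y: enter (7,0) at t=0.1760 ← occupied
  → r_5 = 0.1760
beam 6: φ=90°, α=330°
  dir = (cos 330°, sin 330°) = (0.8660, -0.5000); from cell (7,1)
  next x-line at t=0.5427, next y-line at t=0.3400; Δt_x=1.1547, Δt_y=2.0000
    y: enter (7,0) at t=0.3400 ← occupied
  → r_6 = 0.3400
beam 7: φ=135°, α=15°
  dir = (cos 15°, sin 15°) = (0.9659, 0.2588); from cell (7,1)
  next x-line at t=0.4866, next y-line at t=3.2069; Δt_x=1.0353, Δt_y=3.8637
    x: enter (8,1) at t=0.4866 ← occupied
  → r_7 = 0.4866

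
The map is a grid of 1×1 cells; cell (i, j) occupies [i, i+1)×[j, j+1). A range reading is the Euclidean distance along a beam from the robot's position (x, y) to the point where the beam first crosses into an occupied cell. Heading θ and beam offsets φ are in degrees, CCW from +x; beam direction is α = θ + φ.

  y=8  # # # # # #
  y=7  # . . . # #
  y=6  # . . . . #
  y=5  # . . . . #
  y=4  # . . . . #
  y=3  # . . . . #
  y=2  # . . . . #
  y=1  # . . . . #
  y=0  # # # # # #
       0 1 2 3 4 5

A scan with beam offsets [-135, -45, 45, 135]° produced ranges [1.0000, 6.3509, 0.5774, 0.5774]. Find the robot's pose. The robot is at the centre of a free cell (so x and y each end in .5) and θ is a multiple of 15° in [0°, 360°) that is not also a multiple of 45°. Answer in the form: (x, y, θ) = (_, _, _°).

The pose lattice has 27·16 = 432 candidates. Test each by forward raycasting.
  (2.5, 7.5, 300°): beam 1 = 1.5529 ≠ 1.0000 ✗
  (2.5, 3.5, 255°): beam 1 = 3.0000 ≠ 1.0000 ✗
  (1.5, 3.5, 300°): beam 1 = 0.5176 ≠ 1.0000 ✗
  …
  (1.5, 1.5, 105°): r_1=1.0000, r_2=6.3509, r_3=0.5774, r_4=0.5774 — all match ✓
No second candidate reproduces the full scan.

(x, y, θ) = (1.5, 1.5, 105°)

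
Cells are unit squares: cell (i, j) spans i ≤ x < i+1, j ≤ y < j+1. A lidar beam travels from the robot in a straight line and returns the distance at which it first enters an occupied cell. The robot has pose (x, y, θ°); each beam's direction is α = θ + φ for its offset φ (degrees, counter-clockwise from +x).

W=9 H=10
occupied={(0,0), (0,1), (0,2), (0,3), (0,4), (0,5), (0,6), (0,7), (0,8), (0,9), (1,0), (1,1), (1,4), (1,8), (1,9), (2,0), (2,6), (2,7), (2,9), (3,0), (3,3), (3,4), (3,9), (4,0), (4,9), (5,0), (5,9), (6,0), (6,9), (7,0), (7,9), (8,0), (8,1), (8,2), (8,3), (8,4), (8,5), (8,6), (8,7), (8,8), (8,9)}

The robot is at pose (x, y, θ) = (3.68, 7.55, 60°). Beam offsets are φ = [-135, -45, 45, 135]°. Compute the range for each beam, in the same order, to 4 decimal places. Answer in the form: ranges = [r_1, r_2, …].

ranges = [6.7811, 4.4724, 1.5012, 0.7040]

beam 1: φ=-135°, α=285°
  d=(0.2588,-0.9659)  start (3,7)  tX=1.2364 tY=0.5694  stride 1/|dx|=3.8637 1/|dy|=1.0353
    cross y-line → (3,6), t=0.5694
    cross x-line → (4,6), t=1.2364
    cross y-line → (4,5), t=1.6047
    cross y-line → (4,4), t=2.6400
    cross y-line → (4,3), t=3.6752
    cross y-line → (4,2), t=4.7105
    cross x-line → (5,2), t=5.1001
    cross y-line → (5,1), t=5.7458
    cross y-line → (5,0), t=6.7811 (wall)
  → r_1 = 6.7811
beam 2: φ=-45°, α=15°
  d=(0.9659,0.2588)  start (3,7)  tX=0.3313 tY=1.7387  stride 1/|dx|=1.0353 1/|dy|=3.8637
    cross x-line → (4,7), t=0.3313
    cross x-line → (5,7), t=1.3666
    cross y-line → (5,8), t=1.7387
    cross x-line → (6,8), t=2.4018
    cross x-line → (7,8), t=3.4371
    cross x-line → (8,8), t=4.4724 (wall)
  → r_2 = 4.4724
beam 3: φ=45°, α=105°
  d=(-0.2588,0.9659)  start (3,7)  tX=2.6273 tY=0.4659  stride 1/|dx|=3.8637 1/|dy|=1.0353
    cross y-line → (3,8), t=0.4659
    cross y-line → (3,9), t=1.5012 (wall)
  → r_3 = 1.5012
beam 4: φ=135°, α=195°
  d=(-0.9659,-0.2588)  start (3,7)  tX=0.7040 tY=2.1250  stride 1/|dx|=1.0353 1/|dy|=3.8637
    cross x-line → (2,7), t=0.7040 (wall)
  → r_4 = 0.7040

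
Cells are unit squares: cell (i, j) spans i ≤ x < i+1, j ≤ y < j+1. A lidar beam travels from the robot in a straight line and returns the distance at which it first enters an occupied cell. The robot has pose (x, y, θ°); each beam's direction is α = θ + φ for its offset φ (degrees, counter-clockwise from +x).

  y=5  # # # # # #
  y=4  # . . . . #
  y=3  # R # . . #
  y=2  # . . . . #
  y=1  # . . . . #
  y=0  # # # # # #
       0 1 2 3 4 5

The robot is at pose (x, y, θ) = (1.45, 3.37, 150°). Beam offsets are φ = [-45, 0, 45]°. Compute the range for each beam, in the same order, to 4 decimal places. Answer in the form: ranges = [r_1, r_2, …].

ranges = [1.6875, 0.5196, 0.4659]

beam 1: φ=-45°, α=105°
  cosα=-0.2588 sinα=0.9659 | (1,3) | tMaxX 1.7387 tMaxY 0.6522 | tΔX 3.8637 tΔY 1.0353
    t=0.6522 [y] (1,4)
    t=1.6875 [y] (1,5) — stop
  → r_1 = 1.6875
beam 2: φ=0°, α=150°
  cosα=-0.8660 sinα=0.5000 | (1,3) | tMaxX 0.5196 tMaxY 1.2600 | tΔX 1.1547 tΔY 2.0000
    t=0.5196 [x] (0,3) — stop
  → r_2 = 0.5196
beam 3: φ=45°, α=195°
  cosα=-0.9659 sinα=-0.2588 | (1,3) | tMaxX 0.4659 tMaxY 1.4296 | tΔX 1.0353 tΔY 3.8637
    t=0.4659 [x] (0,3) — stop
  → r_3 = 0.4659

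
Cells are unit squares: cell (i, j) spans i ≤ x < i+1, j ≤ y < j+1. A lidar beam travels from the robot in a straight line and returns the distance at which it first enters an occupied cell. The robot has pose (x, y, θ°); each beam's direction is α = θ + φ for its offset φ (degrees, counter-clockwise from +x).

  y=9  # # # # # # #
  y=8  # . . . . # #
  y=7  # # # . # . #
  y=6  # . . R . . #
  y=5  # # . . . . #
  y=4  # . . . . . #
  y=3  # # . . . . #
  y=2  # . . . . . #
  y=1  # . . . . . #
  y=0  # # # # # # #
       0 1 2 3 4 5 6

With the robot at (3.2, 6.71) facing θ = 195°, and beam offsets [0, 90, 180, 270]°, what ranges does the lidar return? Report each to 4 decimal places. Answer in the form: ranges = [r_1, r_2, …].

ranges = [2.2776, 5.9114, 1.1205, 0.7727]

beam 1: φ=0°, α=195°
  direction (-0.9659, -0.2588); cell (3,6); t to first gridline: x 0.2071, y 2.7432 (then +1.0353 / +3.8637)
    (2,6) via x @ 0.2071
    (1,6) via x @ 1.2423
    (0,6) via x @ 2.2776  # hit
  → r_1 = 2.2776
beam 2: φ=90°, α=285°
  direction (0.2588, -0.9659); cell (3,6); t to first gridline: x 3.0910, y 0.7350 (then +3.8637 / +1.0353)
    (3,5) via y @ 0.7350
    (3,4) via y @ 1.7703
    (3,3) via y @ 2.8056
    (4,3) via x @ 3.0910
    (4,2) via y @ 3.8409
    (4,1) via y @ 4.8762
    (4,0) via y @ 5.9114  # hit
  → r_2 = 5.9114
beam 3: φ=180°, α=15°
  direction (0.9659, 0.2588); cell (3,6); t to first gridline: x 0.8282, y 1.1205 (then +1.0353 / +3.8637)
    (4,6) via x @ 0.8282
    (4,7) via y @ 1.1205  # hit
  → r_3 = 1.1205
beam 4: φ=270°, α=105°
  direction (-0.2588, 0.9659); cell (3,6); t to first gridline: x 0.7727, y 0.3002 (then +3.8637 / +1.0353)
    (3,7) via y @ 0.3002
    (2,7) via x @ 0.7727  # hit
  → r_4 = 0.7727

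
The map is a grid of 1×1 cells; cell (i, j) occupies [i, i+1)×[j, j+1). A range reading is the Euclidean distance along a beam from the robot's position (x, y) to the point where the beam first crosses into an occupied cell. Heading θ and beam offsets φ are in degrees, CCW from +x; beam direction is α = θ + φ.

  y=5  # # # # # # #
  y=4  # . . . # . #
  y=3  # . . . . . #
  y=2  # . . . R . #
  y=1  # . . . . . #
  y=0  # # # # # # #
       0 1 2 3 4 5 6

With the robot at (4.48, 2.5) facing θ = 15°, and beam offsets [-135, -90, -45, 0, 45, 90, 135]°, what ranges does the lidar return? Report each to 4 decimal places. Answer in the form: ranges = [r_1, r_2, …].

beam 1: φ=-135°, α=240°
  dir = (cos 240°, sin 240°) = (-0.5000, -0.8660); from cell (4,2)
  next x-line at t=0.9600, next y-line at t=0.5774; Δt_x=2.0000, Δt_y=1.1547
    y: enter (4,1) at t=0.5774
    x: enter (3,1) at t=0.9600
    y: enter (3,0) at t=1.7321 ← occupied
  → r_1 = 1.7321
beam 2: φ=-90°, α=285°
  dir = (cos 285°, sin 285°) = (0.2588, -0.9659); from cell (4,2)
  next x-line at t=2.0091, next y-line at t=0.5176; Δt_x=3.8637, Δt_y=1.0353
    y: enter (4,1) at t=0.5176
    y: enter (4,0) at t=1.5529 ← occupied
  → r_2 = 1.5529
beam 3: φ=-45°, α=330°
  dir = (cos 330°, sin 330°) = (0.8660, -0.5000); from cell (4,2)
  next x-line at t=0.6004, next y-line at t=1.0000; Δt_x=1.1547, Δt_y=2.0000
    x: enter (5,2) at t=0.6004
    y: enter (5,1) at t=1.0000
    x: enter (6,1) at t=1.7551 ← occupied
  → r_3 = 1.7551
beam 4: φ=0°, α=15°
  dir = (cos 15°, sin 15°) = (0.9659, 0.2588); from cell (4,2)
  next x-line at t=0.5383, next y-line at t=1.9319; Δt_x=1.0353, Δt_y=3.8637
    x: enter (5,2) at t=0.5383
    x: enter (6,2) at t=1.5736 ← occupied
  → r_4 = 1.5736
beam 5: φ=45°, α=60°
  dir = (cos 60°, sin 60°) = (0.5000, 0.8660); from cell (4,2)
  next x-line at t=1.0400, next y-line at t=0.5774; Δt_x=2.0000, Δt_y=1.1547
    y: enter (4,3) at t=0.5774
    x: enter (5,3) at t=1.0400
    y: enter (5,4) at t=1.7321
    y: enter (5,5) at t=2.8868 ← occupied
  → r_5 = 2.8868
beam 6: φ=90°, α=105°
  dir = (cos 105°, sin 105°) = (-0.2588, 0.9659); from cell (4,2)
  next x-line at t=1.8546, next y-line at t=0.5176; Δt_x=3.8637, Δt_y=1.0353
    y: enter (4,3) at t=0.5176
    y: enter (4,4) at t=1.5529 ← occupied
  → r_6 = 1.5529
beam 7: φ=135°, α=150°
  dir = (cos 150°, sin 150°) = (-0.8660, 0.5000); from cell (4,2)
  next x-line at t=0.5543, next y-line at t=1.0000; Δt_x=1.1547, Δt_y=2.0000
    x: enter (3,2) at t=0.5543
    y: enter (3,3) at t=1.0000
    x: enter (2,3) at t=1.7090
    x: enter (1,3) at t=2.8637
    y: enter (1,4) at t=3.0000
    x: enter (0,4) at t=4.0184 ← occupied
  → r_7 = 4.0184

ranges = [1.7321, 1.5529, 1.7551, 1.5736, 2.8868, 1.5529, 4.0184]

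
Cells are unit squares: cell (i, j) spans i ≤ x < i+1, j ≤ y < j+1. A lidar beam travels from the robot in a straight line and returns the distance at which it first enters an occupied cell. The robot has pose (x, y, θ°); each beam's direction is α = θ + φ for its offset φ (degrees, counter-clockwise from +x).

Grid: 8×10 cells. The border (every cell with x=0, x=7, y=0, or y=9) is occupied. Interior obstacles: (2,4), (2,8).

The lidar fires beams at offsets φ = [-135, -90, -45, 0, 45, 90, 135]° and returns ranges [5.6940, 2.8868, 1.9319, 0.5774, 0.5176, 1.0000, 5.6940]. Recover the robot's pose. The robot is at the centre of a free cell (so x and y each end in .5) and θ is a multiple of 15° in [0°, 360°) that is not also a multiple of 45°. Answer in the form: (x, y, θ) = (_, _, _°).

(x, y, θ) = (6.5, 3.5, 330°)

Candidates: 46 free-cell centres × 16 headings = 736 poses. Raycast each; keep the one whose scan matches to 4 dp.
  (3.5, 7.5, 240°): beam 1 = 1.5529 ≠ 5.6940 ✗
  (3.5, 8.5, 255°): beam 1 = 0.5774 ≠ 5.6940 ✗
  (4.5, 4.5, 30°): beam 1 = 3.6235 ≠ 5.6940 ✗
  …
  (6.5, 3.5, 330°): r_1=5.6940, r_2=2.8868, r_3=1.9319, r_4=0.5774, r_5=0.5176, r_6=1.0000, r_7=5.6940 — all match ✓
Unique over the lattice → pose = (6.5, 3.5, 330°).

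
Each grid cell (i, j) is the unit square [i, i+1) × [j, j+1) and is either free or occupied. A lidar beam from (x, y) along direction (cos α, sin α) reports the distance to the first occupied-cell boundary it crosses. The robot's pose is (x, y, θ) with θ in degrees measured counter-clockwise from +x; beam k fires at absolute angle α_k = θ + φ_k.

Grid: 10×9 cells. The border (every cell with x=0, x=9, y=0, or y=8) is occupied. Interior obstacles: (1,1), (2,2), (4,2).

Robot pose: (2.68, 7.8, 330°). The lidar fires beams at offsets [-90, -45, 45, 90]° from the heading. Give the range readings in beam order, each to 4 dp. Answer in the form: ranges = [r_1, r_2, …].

beam 1: φ=-90°, α=240°
  d=(-0.5000,-0.8660)  start (2,7)  tX=1.3600 tY=0.9238  stride 1/|dx|=2.0000 1/|dy|=1.1547
    cross y-line → (2,6), t=0.9238
    cross x-line → (1,6), t=1.3600
    cross y-line → (1,5), t=2.0785
    cross y-line → (1,4), t=3.2332
    cross x-line → (0,4), t=3.3600 (wall)
  → r_1 = 3.3600
beam 2: φ=-45°, α=285°
  d=(0.2588,-0.9659)  start (2,7)  tX=1.2364 tY=0.8282  stride 1/|dx|=3.8637 1/|dy|=1.0353
    cross y-line → (2,6), t=0.8282
    cross x-line → (3,6), t=1.2364
    cross y-line → (3,5), t=1.8635
    cross y-line → (3,4), t=2.8988
    cross y-line → (3,3), t=3.9340
    cross y-line → (3,2), t=4.9693
    cross x-line → (4,2), t=5.1001 (wall)
  → r_2 = 5.1001
beam 3: φ=45°, α=15°
  d=(0.9659,0.2588)  start (2,7)  tX=0.3313 tY=0.7727  stride 1/|dx|=1.0353 1/|dy|=3.8637
    cross x-line → (3,7), t=0.3313
    cross y-line → (3,8), t=0.7727 (wall)
  → r_3 = 0.7727
beam 4: φ=90°, α=60°
  d=(0.5000,0.8660)  start (2,7)  tX=0.6400 tY=0.2309  stride 1/|dx|=2.0000 1/|dy|=1.1547
    cross y-line → (2,8), t=0.2309 (wall)
  → r_4 = 0.2309

ranges = [3.3600, 5.1001, 0.7727, 0.2309]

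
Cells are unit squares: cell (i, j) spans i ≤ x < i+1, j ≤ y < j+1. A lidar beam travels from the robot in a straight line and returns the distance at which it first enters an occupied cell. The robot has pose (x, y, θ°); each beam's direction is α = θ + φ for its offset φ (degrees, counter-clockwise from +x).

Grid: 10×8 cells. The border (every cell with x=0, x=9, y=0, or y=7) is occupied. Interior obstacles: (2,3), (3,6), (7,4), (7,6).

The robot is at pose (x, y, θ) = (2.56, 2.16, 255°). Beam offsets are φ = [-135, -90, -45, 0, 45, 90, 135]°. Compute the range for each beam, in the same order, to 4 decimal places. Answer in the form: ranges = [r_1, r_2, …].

beam 1: φ=-135°, α=120°
  cosα=-0.5000 sinα=0.8660 | (2,2) | tMaxX 1.1200 tMaxY 0.9699 | tΔX 2.0000 tΔY 1.1547
    t=0.9699 [y] (2,3) — stop
  → r_1 = 0.9699
beam 2: φ=-90°, α=165°
  cosα=-0.9659 sinα=0.2588 | (2,2) | tMaxX 0.5798 tMaxY 3.2455 | tΔX 1.0353 tΔY 3.8637
    t=0.5798 [x] (1,2)
    t=1.6150 [x] (0,2) — stop
  → r_2 = 1.6150
beam 3: φ=-45°, α=210°
  cosα=-0.8660 sinα=-0.5000 | (2,2) | tMaxX 0.6466 tMaxY 0.3200 | tΔX 1.1547 tΔY 2.0000
    t=0.3200 [y] (2,1)
    t=0.6466 [x] (1,1)
    t=1.8013 [x] (0,1) — stop
  → r_3 = 1.8013
beam 4: φ=0°, α=255°
  cosα=-0.2588 sinα=-0.9659 | (2,2) | tMaxX 2.1637 tMaxY 0.1656 | tΔX 3.8637 tΔY 1.0353
    t=0.1656 [y] (2,1)
    t=1.2009 [y] (2,0) — stop
  → r_4 = 1.2009
beam 5: φ=45°, α=300°
  cosα=0.5000 sinα=-0.8660 | (2,2) | tMaxX 0.8800 tMaxY 0.1848 | tΔX 2.0000 tΔY 1.1547
    t=0.1848 [y] (2,1)
    t=0.8800 [x] (3,1)
    t=1.3395 [y] (3,0) — stop
  → r_5 = 1.3395
beam 6: φ=90°, α=345°
  cosα=0.9659 sinα=-0.2588 | (2,2) | tMaxX 0.4555 tMaxY 0.6182 | tΔX 1.0353 tΔY 3.8637
    t=0.4555 [x] (3,2)
    t=0.6182 [y] (3,1)
    t=1.4908 [x] (4,1)
    t=2.5261 [x] (5,1)
    t=3.5614 [x] (6,1)
    t=4.4819 [y] (6,0) — stop
  → r_6 = 4.4819
beam 7: φ=135°, α=30°
  cosα=0.8660 sinα=0.5000 | (2,2) | tMaxX 0.5081 tMaxY 1.6800 | tΔX 1.1547 tΔY 2.0000
    t=0.5081 [x] (3,2)
    t=1.6628 [x] (4,2)
    t=1.6800 [y] (4,3)
    t=2.8175 [x] (5,3)
    t=3.6800 [y] (5,4)
    t=3.9722 [x] (6,4)
    t=5.1269 [x] (7,4) — stop
  → r_7 = 5.1269

ranges = [0.9699, 1.6150, 1.8013, 1.2009, 1.3395, 4.4819, 5.1269]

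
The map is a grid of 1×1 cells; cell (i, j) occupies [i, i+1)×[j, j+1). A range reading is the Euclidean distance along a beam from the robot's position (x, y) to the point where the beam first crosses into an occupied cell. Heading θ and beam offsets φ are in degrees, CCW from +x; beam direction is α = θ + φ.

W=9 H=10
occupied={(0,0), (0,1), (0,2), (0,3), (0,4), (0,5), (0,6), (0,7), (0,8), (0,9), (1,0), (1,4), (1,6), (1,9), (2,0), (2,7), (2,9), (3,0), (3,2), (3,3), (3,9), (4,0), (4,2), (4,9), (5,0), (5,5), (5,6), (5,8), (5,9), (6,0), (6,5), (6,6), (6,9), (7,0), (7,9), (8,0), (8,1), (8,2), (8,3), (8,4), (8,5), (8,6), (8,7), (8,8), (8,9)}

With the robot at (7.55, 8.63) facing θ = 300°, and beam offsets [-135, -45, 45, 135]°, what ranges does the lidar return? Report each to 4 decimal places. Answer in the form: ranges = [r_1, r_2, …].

ranges = [1.4296, 2.1250, 0.4659, 0.3831]

beam 1: φ=-135°, α=165°
  dir = (cos 165°, sin 165°) = (-0.9659, 0.2588); from cell (7,8)
  next x-line at t=0.5694, next y-line at t=1.4296; Δt_x=1.0353, Δt_y=3.8637
    x: enter (6,8) at t=0.5694
    y: enter (6,9) at t=1.4296 ← occupied
  → r_1 = 1.4296
beam 2: φ=-45°, α=255°
  dir = (cos 255°, sin 255°) = (-0.2588, -0.9659); from cell (7,8)
  next x-line at t=2.1250, next y-line at t=0.6522; Δt_x=3.8637, Δt_y=1.0353
    y: enter (7,7) at t=0.6522
    y: enter (7,6) at t=1.6875
    x: enter (6,6) at t=2.1250 ← occupied
  → r_2 = 2.1250
beam 3: φ=45°, α=345°
  dir = (cos 345°, sin 345°) = (0.9659, -0.2588); from cell (7,8)
  next x-line at t=0.4659, next y-line at t=2.4341; Δt_x=1.0353, Δt_y=3.8637
    x: enter (8,8) at t=0.4659 ← occupied
  → r_3 = 0.4659
beam 4: φ=135°, α=75°
  dir = (cos 75°, sin 75°) = (0.2588, 0.9659); from cell (7,8)
  next x-line at t=1.7387, next y-line at t=0.3831; Δt_x=3.8637, Δt_y=1.0353
    y: enter (7,9) at t=0.3831 ← occupied
  → r_4 = 0.3831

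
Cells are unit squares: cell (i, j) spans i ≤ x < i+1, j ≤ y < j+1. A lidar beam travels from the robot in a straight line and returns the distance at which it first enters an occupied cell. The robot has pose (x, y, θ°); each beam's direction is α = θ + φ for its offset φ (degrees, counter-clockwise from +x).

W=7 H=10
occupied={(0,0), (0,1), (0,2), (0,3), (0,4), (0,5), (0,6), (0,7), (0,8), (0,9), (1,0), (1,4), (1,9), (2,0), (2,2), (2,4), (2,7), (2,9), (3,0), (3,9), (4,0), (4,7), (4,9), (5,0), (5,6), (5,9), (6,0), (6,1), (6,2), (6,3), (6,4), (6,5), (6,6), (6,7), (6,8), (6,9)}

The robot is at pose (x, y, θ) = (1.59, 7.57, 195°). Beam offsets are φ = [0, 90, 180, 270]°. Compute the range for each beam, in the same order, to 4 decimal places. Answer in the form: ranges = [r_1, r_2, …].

ranges = [0.6108, 2.6607, 0.4245, 1.4804]

beam 1: φ=0°, α=195°
  direction (-0.9659, -0.2588); cell (1,7); t to first gridline: x 0.6108, y 2.2023 (then +1.0353 / +3.8637)
    (0,7) via x @ 0.6108  # hit
  → r_1 = 0.6108
beam 2: φ=90°, α=285°
  direction (0.2588, -0.9659); cell (1,7); t to first gridline: x 1.5841, y 0.5901 (then +3.8637 / +1.0353)
    (1,6) via y @ 0.5901
    (2,6) via x @ 1.5841
    (2,5) via y @ 1.6254
    (2,4) via y @ 2.6607  # hit
  → r_2 = 2.6607
beam 3: φ=180°, α=15°
  direction (0.9659, 0.2588); cell (1,7); t to first gridline: x 0.4245, y 1.6614 (then +1.0353 / +3.8637)
    (2,7) via x @ 0.4245  # hit
  → r_3 = 0.4245
beam 4: φ=270°, α=105°
  direction (-0.2588, 0.9659); cell (1,7); t to first gridline: x 2.2796, y 0.4452 (then +3.8637 / +1.0353)
    (1,8) via y @ 0.4452
    (1,9) via y @ 1.4804  # hit
  → r_4 = 1.4804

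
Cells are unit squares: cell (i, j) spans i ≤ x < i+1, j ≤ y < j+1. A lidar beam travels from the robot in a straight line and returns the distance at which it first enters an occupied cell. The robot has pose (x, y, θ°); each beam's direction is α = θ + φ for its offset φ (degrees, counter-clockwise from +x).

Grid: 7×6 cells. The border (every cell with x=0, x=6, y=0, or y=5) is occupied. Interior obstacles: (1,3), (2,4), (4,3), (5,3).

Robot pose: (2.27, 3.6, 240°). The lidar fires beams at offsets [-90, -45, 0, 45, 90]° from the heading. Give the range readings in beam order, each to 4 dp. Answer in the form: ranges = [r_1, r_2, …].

beam 1: φ=-90°, α=150°
  d=(-0.8660,0.5000)  start (2,3)  tX=0.3118 tY=0.8000  stride 1/|dx|=1.1547 1/|dy|=2.0000
    cross x-line → (1,3), t=0.3118 (wall)
  → r_1 = 0.3118
beam 2: φ=-45°, α=195°
  d=(-0.9659,-0.2588)  start (2,3)  tX=0.2795 tY=2.3182  stride 1/|dx|=1.0353 1/|dy|=3.8637
    cross x-line → (1,3), t=0.2795 (wall)
  → r_2 = 0.2795
beam 3: φ=0°, α=240°
  d=(-0.5000,-0.8660)  start (2,3)  tX=0.5400 tY=0.6928  stride 1/|dx|=2.0000 1/|dy|=1.1547
    cross x-line → (1,3), t=0.5400 (wall)
  → r_3 = 0.5400
beam 4: φ=45°, α=285°
  d=(0.2588,-0.9659)  start (2,3)  tX=2.8205 tY=0.6212  stride 1/|dx|=3.8637 1/|dy|=1.0353
    cross y-line → (2,2), t=0.6212
    cross y-line → (2,1), t=1.6564
    cross y-line → (2,0), t=2.6917 (wall)
  → r_4 = 2.6917
beam 5: φ=90°, α=330°
  d=(0.8660,-0.5000)  start (2,3)  tX=0.8429 tY=1.2000  stride 1/|dx|=1.1547 1/|dy|=2.0000
    cross x-line → (3,3), t=0.8429
    cross y-line → (3,2), t=1.2000
    cross x-line → (4,2), t=1.9976
    cross x-line → (5,2), t=3.1523
    cross y-line → (5,1), t=3.2000
    cross x-line → (6,1), t=4.3070 (wall)
  → r_5 = 4.3070

ranges = [0.3118, 0.2795, 0.5400, 2.6917, 4.3070]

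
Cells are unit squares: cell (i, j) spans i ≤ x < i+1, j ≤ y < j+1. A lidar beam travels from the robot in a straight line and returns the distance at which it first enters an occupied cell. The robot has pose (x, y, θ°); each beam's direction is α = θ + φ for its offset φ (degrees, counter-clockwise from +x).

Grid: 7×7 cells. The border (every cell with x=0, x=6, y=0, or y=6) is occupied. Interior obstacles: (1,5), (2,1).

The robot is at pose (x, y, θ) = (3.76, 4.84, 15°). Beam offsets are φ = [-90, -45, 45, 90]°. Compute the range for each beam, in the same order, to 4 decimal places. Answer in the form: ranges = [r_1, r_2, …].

beam 1: φ=-90°, α=285°
  d=(0.2588,-0.9659)  start (3,4)  tX=0.9273 tY=0.8696  stride 1/|dx|=3.8637 1/|dy|=1.0353
    cross y-line → (3,3), t=0.8696
    cross x-line → (4,3), t=0.9273
    cross y-line → (4,2), t=1.9049
    cross y-line → (4,1), t=2.9402
    cross y-line → (4,0), t=3.9755 (wall)
  → r_1 = 3.9755
beam 2: φ=-45°, α=330°
  d=(0.8660,-0.5000)  start (3,4)  tX=0.2771 tY=1.6800  stride 1/|dx|=1.1547 1/|dy|=2.0000
    cross x-line → (4,4), t=0.2771
    cross x-line → (5,4), t=1.4318
    cross y-line → (5,3), t=1.6800
    cross x-line → (6,3), t=2.5865 (wall)
  → r_2 = 2.5865
beam 3: φ=45°, α=60°
  d=(0.5000,0.8660)  start (3,4)  tX=0.4800 tY=0.1848  stride 1/|dx|=2.0000 1/|dy|=1.1547
    cross y-line → (3,5), t=0.1848
    cross x-line → (4,5), t=0.4800
    cross y-line → (4,6), t=1.3395 (wall)
  → r_3 = 1.3395
beam 4: φ=90°, α=105°
  d=(-0.2588,0.9659)  start (3,4)  tX=2.9364 tY=0.1656  stride 1/|dx|=3.8637 1/|dy|=1.0353
    cross y-line → (3,5), t=0.1656
    cross y-line → (3,6), t=1.2009 (wall)
  → r_4 = 1.2009

ranges = [3.9755, 2.5865, 1.3395, 1.2009]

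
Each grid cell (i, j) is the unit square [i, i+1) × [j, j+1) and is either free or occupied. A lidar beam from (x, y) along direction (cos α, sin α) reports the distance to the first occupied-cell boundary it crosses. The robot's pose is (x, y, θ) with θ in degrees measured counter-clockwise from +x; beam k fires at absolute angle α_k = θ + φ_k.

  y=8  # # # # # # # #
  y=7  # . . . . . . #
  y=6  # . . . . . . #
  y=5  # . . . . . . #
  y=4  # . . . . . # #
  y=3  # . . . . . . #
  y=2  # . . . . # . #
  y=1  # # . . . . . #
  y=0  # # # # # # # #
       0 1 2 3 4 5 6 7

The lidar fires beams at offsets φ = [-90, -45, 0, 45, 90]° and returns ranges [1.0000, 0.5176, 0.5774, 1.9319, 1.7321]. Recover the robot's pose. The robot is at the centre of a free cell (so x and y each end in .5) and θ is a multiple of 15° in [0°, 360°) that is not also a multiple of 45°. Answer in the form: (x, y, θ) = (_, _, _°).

(x, y, θ) = (3.5, 1.5, 300°)

Candidates: 39 free-cell centres × 16 headings = 624 poses. Raycast each; keep the one whose scan matches to 4 dp.
  (2.5, 6.5, 210°): beam 1 = 1.7321 ≠ 1.0000 ✗
  (3.5, 4.5, 15°): beam 1 = 3.6235 ≠ 1.0000 ✗
  (5.5, 1.5, 240°): beam 1 = 5.1962 ≠ 1.0000 ✗
  …
  (3.5, 1.5, 300°): r_1=1.0000, r_2=0.5176, r_3=0.5774, r_4=1.9319, r_5=1.7321 — all match ✓
Unique over the lattice → pose = (3.5, 1.5, 300°).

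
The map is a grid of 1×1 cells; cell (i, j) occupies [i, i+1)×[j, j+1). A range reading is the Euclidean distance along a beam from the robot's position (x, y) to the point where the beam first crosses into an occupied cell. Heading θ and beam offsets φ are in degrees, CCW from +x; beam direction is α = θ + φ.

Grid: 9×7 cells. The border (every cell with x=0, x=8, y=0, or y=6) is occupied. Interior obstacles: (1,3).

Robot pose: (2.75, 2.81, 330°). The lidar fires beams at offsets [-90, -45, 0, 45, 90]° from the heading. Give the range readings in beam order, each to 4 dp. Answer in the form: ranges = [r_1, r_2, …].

beam 1: φ=-90°, α=240°
  d=(-0.5000,-0.8660)  start (2,2)  tX=1.5000 tY=0.9353  stride 1/|dx|=2.0000 1/|dy|=1.1547
    cross y-line → (2,1), t=0.9353
    cross x-line → (1,1), t=1.5000
    cross y-line → (1,0), t=2.0900 (wall)
  → r_1 = 2.0900
beam 2: φ=-45°, α=285°
  d=(0.2588,-0.9659)  start (2,2)  tX=0.9659 tY=0.8386  stride 1/|dx|=3.8637 1/|dy|=1.0353
    cross y-line → (2,1), t=0.8386
    cross x-line → (3,1), t=0.9659
    cross y-line → (3,0), t=1.8738 (wall)
  → r_2 = 1.8738
beam 3: φ=0°, α=330°
  d=(0.8660,-0.5000)  start (2,2)  tX=0.2887 tY=1.6200  stride 1/|dx|=1.1547 1/|dy|=2.0000
    cross x-line → (3,2), t=0.2887
    cross x-line → (4,2), t=1.4434
    cross y-line → (4,1), t=1.6200
    cross x-line → (5,1), t=2.5981
    cross y-line → (5,0), t=3.6200 (wall)
  → r_3 = 3.6200
beam 4: φ=45°, α=15°
  d=(0.9659,0.2588)  start (2,2)  tX=0.2588 tY=0.7341  stride 1/|dx|=1.0353 1/|dy|=3.8637
    cross x-line → (3,2), t=0.2588
    cross y-line → (3,3), t=0.7341
    cross x-line → (4,3), t=1.2941
    cross x-line → (5,3), t=2.3294
    cross x-line → (6,3), t=3.3646
    cross x-line → (7,3), t=4.3999
    cross y-line → (7,4), t=4.5978
    cross x-line → (8,4), t=5.4352 (wall)
  → r_4 = 5.4352
beam 5: φ=90°, α=60°
  d=(0.5000,0.8660)  start (2,2)  tX=0.5000 tY=0.2194  stride 1/|dx|=2.0000 1/|dy|=1.1547
    cross y-line → (2,3), t=0.2194
    cross x-line → (3,3), t=0.5000
    cross y-line → (3,4), t=1.3741
    cross x-line → (4,4), t=2.5000
    cross y-line → (4,5), t=2.5288
    cross y-line → (4,6), t=3.6835 (wall)
  → r_5 = 3.6835

ranges = [2.0900, 1.8738, 3.6200, 5.4352, 3.6835]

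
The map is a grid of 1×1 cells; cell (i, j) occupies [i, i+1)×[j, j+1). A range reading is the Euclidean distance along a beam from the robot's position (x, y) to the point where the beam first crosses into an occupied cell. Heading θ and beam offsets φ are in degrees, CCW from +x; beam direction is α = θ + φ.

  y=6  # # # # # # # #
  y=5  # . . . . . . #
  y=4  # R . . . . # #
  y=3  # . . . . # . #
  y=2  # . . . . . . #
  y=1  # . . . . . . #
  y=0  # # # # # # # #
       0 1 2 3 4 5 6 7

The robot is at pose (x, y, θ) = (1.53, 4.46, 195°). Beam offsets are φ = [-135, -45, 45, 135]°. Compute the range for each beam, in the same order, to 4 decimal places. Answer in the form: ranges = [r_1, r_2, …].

ranges = [1.7782, 0.6120, 1.0600, 6.3162]

beam 1: φ=-135°, α=60°
  cosα=0.5000 sinα=0.8660 | (1,4) | tMaxX 0.9400 tMaxY 0.6235 | tΔX 2.0000 tΔY 1.1547
    t=0.6235 [y] (1,5)
    t=0.9400 [x] (2,5)
    t=1.7782 [y] (2,6) — stop
  → r_1 = 1.7782
beam 2: φ=-45°, α=150°
  cosα=-0.8660 sinα=0.5000 | (1,4) | tMaxX 0.6120 tMaxY 1.0800 | tΔX 1.1547 tΔY 2.0000
    t=0.6120 [x] (0,4) — stop
  → r_2 = 0.6120
beam 3: φ=45°, α=240°
  cosα=-0.5000 sinα=-0.8660 | (1,4) | tMaxX 1.0600 tMaxY 0.5312 | tΔX 2.0000 tΔY 1.1547
    t=0.5312 [y] (1,3)
    t=1.0600 [x] (0,3) — stop
  → r_3 = 1.0600
beam 4: φ=135°, α=330°
  cosα=0.8660 sinα=-0.5000 | (1,4) | tMaxX 0.5427 tMaxY 0.9200 | tΔX 1.1547 tΔY 2.0000
    t=0.5427 [x] (2,4)
    t=0.9200 [y] (2,3)
    t=1.6974 [x] (3,3)
    t=2.8521 [x] (4,3)
    t=2.9200 [y] (4,2)
    t=4.0068 [x] (5,2)
    t=4.9200 [y] (5,1)
    t=5.1615 [x] (6,1)
    t=6.3162 [x] (7,1) — stop
  → r_4 = 6.3162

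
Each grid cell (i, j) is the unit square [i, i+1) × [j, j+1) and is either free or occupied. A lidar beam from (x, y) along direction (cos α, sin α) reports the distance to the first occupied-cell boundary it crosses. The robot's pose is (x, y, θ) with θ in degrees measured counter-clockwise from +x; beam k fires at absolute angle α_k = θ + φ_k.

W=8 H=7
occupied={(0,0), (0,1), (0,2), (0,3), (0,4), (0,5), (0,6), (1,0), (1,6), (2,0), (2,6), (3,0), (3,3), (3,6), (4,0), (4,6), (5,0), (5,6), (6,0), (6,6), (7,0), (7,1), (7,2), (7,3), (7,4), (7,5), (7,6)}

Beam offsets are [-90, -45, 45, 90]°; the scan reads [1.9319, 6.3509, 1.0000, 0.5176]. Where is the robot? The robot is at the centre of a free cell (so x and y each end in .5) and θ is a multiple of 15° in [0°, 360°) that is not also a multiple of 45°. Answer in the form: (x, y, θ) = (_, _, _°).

(x, y, θ) = (1.5, 1.5, 75°)

Enumerate (i+0.5, j+0.5, θ) over the 29 free cells and 16 admissible headings. For each, cast all 4 beams and compare to the given ranges.
  (1.5, 5.5, 210°): beam 1 = 0.5774 ≠ 1.9319 ✗
  (3.5, 5.5, 240°): beam 1 = 1.0000 ≠ 1.9319 ✗
  (5.5, 4.5, 330°): beam 1 = 4.0415 ≠ 1.9319 ✗
  (5.5, 2.5, 165°): beam 1 = 3.6235 ≠ 1.9319 ✗
  …
  (1.5, 1.5, 75°): r_1=1.9319, r_2=6.3509, r_3=1.0000, r_4=0.5176 — all match ✓
Only this pose fits every beam.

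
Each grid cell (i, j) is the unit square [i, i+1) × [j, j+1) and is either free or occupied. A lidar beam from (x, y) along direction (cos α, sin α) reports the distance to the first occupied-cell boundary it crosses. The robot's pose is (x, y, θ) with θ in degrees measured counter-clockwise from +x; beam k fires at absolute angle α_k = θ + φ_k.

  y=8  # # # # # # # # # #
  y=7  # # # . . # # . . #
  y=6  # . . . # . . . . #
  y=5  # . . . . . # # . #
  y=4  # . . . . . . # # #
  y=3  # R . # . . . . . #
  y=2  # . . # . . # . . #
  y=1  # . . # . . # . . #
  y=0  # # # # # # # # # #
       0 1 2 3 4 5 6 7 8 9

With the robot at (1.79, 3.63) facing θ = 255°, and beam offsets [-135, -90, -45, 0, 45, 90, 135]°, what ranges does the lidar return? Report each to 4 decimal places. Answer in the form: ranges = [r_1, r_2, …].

ranges = [1.5800, 0.8179, 0.9122, 2.7228, 2.4200, 1.2527, 8.3254]

beam 1: φ=-135°, α=120°
  direction (-0.5000, 0.8660); cell (1,3); t to first gridline: x 1.5800, y 0.4272 (then +2.0000 / +1.1547)
    (1,4) via y @ 0.4272
    (0,4) via x @ 1.5800  # hit
  → r_1 = 1.5800
beam 2: φ=-90°, α=165°
  direction (-0.9659, 0.2588); cell (1,3); t to first gridline: x 0.8179, y 1.4296 (then +1.0353 / +3.8637)
    (0,3) via x @ 0.8179  # hit
  → r_2 = 0.8179
beam 3: φ=-45°, α=210°
  direction (-0.8660, -0.5000); cell (1,3); t to first gridline: x 0.9122, y 1.2600 (then +1.1547 / +2.0000)
    (0,3) via x @ 0.9122  # hit
  → r_3 = 0.9122
beam 4: φ=0°, α=255°
  direction (-0.2588, -0.9659); cell (1,3); t to first gridline: x 3.0523, y 0.6522 (then +3.8637 / +1.0353)
    (1,2) via y @ 0.6522
    (1,1) via y @ 1.6875
    (1,0) via y @ 2.7228  # hit
  → r_4 = 2.7228
beam 5: φ=45°, α=300°
  direction (0.5000, -0.8660); cell (1,3); t to first gridline: x 0.4200, y 0.7275 (then +2.0000 / +1.1547)
    (2,3) via x @ 0.4200
    (2,2) via y @ 0.7275
    (2,1) via y @ 1.8822
    (3,1) via x @ 2.4200  # hit
  → r_5 = 2.4200
beam 6: φ=90°, α=345°
  direction (0.9659, -0.2588); cell (1,3); t to first gridline: x 0.2174, y 2.4341 (then +1.0353 / +3.8637)
    (2,3) via x @ 0.2174
    (3,3) via x @ 1.2527  # hit
  → r_6 = 1.2527
beam 7: φ=135°, α=30°
  direction (0.8660, 0.5000); cell (1,3); t to first gridline: x 0.2425, y 0.7400 (then +1.1547 / +2.0000)
    (2,3) via x @ 0.2425
    (2,4) via y @ 0.7400
    (3,4) via x @ 1.3972
    (4,4) via x @ 2.5519
    (4,5) via y @ 2.7400
    (5,5) via x @ 3.7066
    (5,6) via y @ 4.7400
    (6,6) via x @ 4.8613
    (7,6) via x @ 6.0160
    (7,7) via y @ 6.7400
    (8,7) via x @ 7.1707
    (9,7) via x @ 8.3254  # hit
  → r_7 = 8.3254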